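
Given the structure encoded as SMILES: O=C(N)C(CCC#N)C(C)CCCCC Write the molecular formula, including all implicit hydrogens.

Walk through each heavy atom and fill implicit hydrogens from standard valence (C 4, N 3, O 2, S 2, halogen 1):
  atom 1: O, bond orders sum to 2 (valence 2) → 0 H
  atom 2: C, bond orders sum to 4 (valence 4) → 0 H
  atom 3: N, bond orders sum to 1 (valence 3) → 2 H
  atom 4: C, bond orders sum to 3 (valence 4) → 1 H
  atom 5: C, bond orders sum to 2 (valence 4) → 2 H
  atom 6: C, bond orders sum to 2 (valence 4) → 2 H
  atom 7: C, bond orders sum to 4 (valence 4) → 0 H
  atom 8: N, bond orders sum to 3 (valence 3) → 0 H
  atom 9: C, bond orders sum to 3 (valence 4) → 1 H
  atom 10: C, bond orders sum to 1 (valence 4) → 3 H
  atom 11: C, bond orders sum to 2 (valence 4) → 2 H
  atom 12: C, bond orders sum to 2 (valence 4) → 2 H
  atom 13: C, bond orders sum to 2 (valence 4) → 2 H
  atom 14: C, bond orders sum to 2 (valence 4) → 2 H
  atom 15: C, bond orders sum to 1 (valence 4) → 3 H
Totals → C:12, H:22, N:2, O:1.
In Hill order: C12H22N2O.

C12H22N2O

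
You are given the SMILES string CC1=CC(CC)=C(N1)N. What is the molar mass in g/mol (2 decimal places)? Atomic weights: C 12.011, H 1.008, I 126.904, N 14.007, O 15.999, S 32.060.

124.19 g/mol

First, the molecular formula is C7H12N2 (counting implicit H from valence).
  C: 7 × 12.011 = 84.077
  H: 12 × 1.008 = 12.096
  N: 2 × 14.007 = 28.014
Sum: 7×12.011 + 12×1.008 + 2×14.007 = 124.187 → 124.19 g/mol.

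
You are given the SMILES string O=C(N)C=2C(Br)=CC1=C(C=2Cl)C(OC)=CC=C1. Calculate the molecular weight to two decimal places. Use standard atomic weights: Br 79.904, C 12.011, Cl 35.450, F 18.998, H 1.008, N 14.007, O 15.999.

First, the molecular formula is C12H9BrClNO2 (counting implicit H from valence).
  Br: 1 × 79.904 = 79.904
  C: 12 × 12.011 = 144.132
  Cl: 1 × 35.450 = 35.450
  H: 9 × 1.008 = 9.072
  N: 1 × 14.007 = 14.007
  O: 2 × 15.999 = 31.998
Sum: 1×79.904 + 12×12.011 + 1×35.450 + 9×1.008 + 1×14.007 + 2×15.999 = 314.563 → 314.56 g/mol.

314.56 g/mol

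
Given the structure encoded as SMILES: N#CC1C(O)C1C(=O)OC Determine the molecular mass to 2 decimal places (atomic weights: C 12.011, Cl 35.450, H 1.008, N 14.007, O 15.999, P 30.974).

First, the molecular formula is C6H7NO3 (counting implicit H from valence).
  C: 6 × 12.011 = 72.066
  H: 7 × 1.008 = 7.056
  N: 1 × 14.007 = 14.007
  O: 3 × 15.999 = 47.997
Sum: 6×12.011 + 7×1.008 + 1×14.007 + 3×15.999 = 141.126 → 141.13 g/mol.

141.13 g/mol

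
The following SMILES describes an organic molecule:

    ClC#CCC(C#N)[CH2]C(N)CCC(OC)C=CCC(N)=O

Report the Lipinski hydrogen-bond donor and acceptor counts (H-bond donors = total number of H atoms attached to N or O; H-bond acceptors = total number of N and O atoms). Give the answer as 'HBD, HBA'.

Donors: find every N or O and count the H atoms it carries.
  atom 7 (N): bond orders sum to 3 → 0 H
  atom 10 (N): bond orders sum to 1 → 2 H
  atom 14 (O): bond orders sum to 2 → 0 H
  atom 20 (N): bond orders sum to 1 → 2 H
  atom 21 (O): bond orders sum to 2 → 0 H
Lipinski HBD = 4.
Acceptors: N atoms = 3, O atoms = 2 → HBA = 5.

4, 5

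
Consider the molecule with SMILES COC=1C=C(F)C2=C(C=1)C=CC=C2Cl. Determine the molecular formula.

Walk through each heavy atom and fill implicit hydrogens from standard valence (C 4, N 3, O 2, S 2, halogen 1):
  atom 1: C, bond orders sum to 1 (valence 4) → 3 H
  atom 2: O, bond orders sum to 2 (valence 2) → 0 H
  atom 3: C, bond orders sum to 4 (valence 4) → 0 H
  atom 4: C, bond orders sum to 3 (valence 4) → 1 H
  atom 5: C, bond orders sum to 4 (valence 4) → 0 H
  atom 6: F (halogen, monovalent) → 0 H
  atom 7: C, bond orders sum to 4 (valence 4) → 0 H
  atom 8: C, bond orders sum to 4 (valence 4) → 0 H
  atom 9: C, bond orders sum to 3 (valence 4) → 1 H
  atom 10: C, bond orders sum to 3 (valence 4) → 1 H
  atom 11: C, bond orders sum to 3 (valence 4) → 1 H
  atom 12: C, bond orders sum to 3 (valence 4) → 1 H
  atom 13: C, bond orders sum to 4 (valence 4) → 0 H
  atom 14: Cl (halogen, monovalent) → 0 H
Totals → C:11, H:8, Cl:1, F:1, O:1.

C11H8ClFO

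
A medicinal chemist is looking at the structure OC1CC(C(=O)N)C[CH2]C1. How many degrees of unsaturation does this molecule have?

Molecular formula: C7H13NO2.
DoU = (2C + 2 + N − H − X) / 2, where X is the halogen count and O/S are ignored.
    = (2·7 + 2 + 1 − 13 − 0) / 2 = 4 / 2 = 2.

2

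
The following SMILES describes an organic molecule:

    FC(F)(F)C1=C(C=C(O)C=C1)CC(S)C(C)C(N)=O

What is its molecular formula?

Walk through each heavy atom and fill implicit hydrogens from standard valence (C 4, N 3, O 2, S 2, halogen 1):
  atom 1: F (halogen, monovalent) → 0 H
  atom 2: C, bond orders sum to 4 (valence 4) → 0 H
  atom 3: F (halogen, monovalent) → 0 H
  atom 4: F (halogen, monovalent) → 0 H
  atom 5: C, bond orders sum to 4 (valence 4) → 0 H
  atom 6: C, bond orders sum to 4 (valence 4) → 0 H
  atom 7: C, bond orders sum to 3 (valence 4) → 1 H
  atom 8: C, bond orders sum to 4 (valence 4) → 0 H
  atom 9: O, bond orders sum to 1 (valence 2) → 1 H
  atom 10: C, bond orders sum to 3 (valence 4) → 1 H
  atom 11: C, bond orders sum to 3 (valence 4) → 1 H
  atom 12: C, bond orders sum to 2 (valence 4) → 2 H
  atom 13: C, bond orders sum to 3 (valence 4) → 1 H
  atom 14: S, bond orders sum to 1 (valence 2) → 1 H
  atom 15: C, bond orders sum to 3 (valence 4) → 1 H
  atom 16: C, bond orders sum to 1 (valence 4) → 3 H
  atom 17: C, bond orders sum to 4 (valence 4) → 0 H
  atom 18: N, bond orders sum to 1 (valence 3) → 2 H
  atom 19: O, bond orders sum to 2 (valence 2) → 0 H
Totals → C:12, H:14, F:3, N:1, O:2, S:1.

C12H14F3NO2S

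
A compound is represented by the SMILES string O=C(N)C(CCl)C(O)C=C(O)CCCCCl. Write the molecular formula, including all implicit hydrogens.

C10H17Cl2NO3

Walk through each heavy atom and fill implicit hydrogens from standard valence (C 4, N 3, O 2, S 2, halogen 1):
  atom 1: O, bond orders sum to 2 (valence 2) → 0 H
  atom 2: C, bond orders sum to 4 (valence 4) → 0 H
  atom 3: N, bond orders sum to 1 (valence 3) → 2 H
  atom 4: C, bond orders sum to 3 (valence 4) → 1 H
  atom 5: C, bond orders sum to 2 (valence 4) → 2 H
  atom 6: Cl (halogen, monovalent) → 0 H
  atom 7: C, bond orders sum to 3 (valence 4) → 1 H
  atom 8: O, bond orders sum to 1 (valence 2) → 1 H
  atom 9: C, bond orders sum to 3 (valence 4) → 1 H
  atom 10: C, bond orders sum to 4 (valence 4) → 0 H
  atom 11: O, bond orders sum to 1 (valence 2) → 1 H
  atom 12: C, bond orders sum to 2 (valence 4) → 2 H
  atom 13: C, bond orders sum to 2 (valence 4) → 2 H
  atom 14: C, bond orders sum to 2 (valence 4) → 2 H
  atom 15: C, bond orders sum to 2 (valence 4) → 2 H
  atom 16: Cl (halogen, monovalent) → 0 H
Totals → C:10, H:17, Cl:2, N:1, O:3.
In Hill order: C10H17Cl2NO3.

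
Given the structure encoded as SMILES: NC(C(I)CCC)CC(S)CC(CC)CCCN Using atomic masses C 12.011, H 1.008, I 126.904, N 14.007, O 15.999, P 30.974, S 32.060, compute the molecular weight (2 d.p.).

First, the molecular formula is C14H31IN2S (counting implicit H from valence).
  C: 14 × 12.011 = 168.154
  H: 31 × 1.008 = 31.248
  I: 1 × 126.904 = 126.904
  N: 2 × 14.007 = 28.014
  S: 1 × 32.060 = 32.060
Sum: 14×12.011 + 31×1.008 + 1×126.904 + 2×14.007 + 1×32.060 = 386.380 → 386.38 g/mol.

386.38 g/mol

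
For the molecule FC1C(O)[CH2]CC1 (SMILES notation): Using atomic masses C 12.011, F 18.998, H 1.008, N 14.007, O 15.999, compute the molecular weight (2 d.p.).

104.12 g/mol

First, the molecular formula is C5H9FO (counting implicit H from valence).
  C: 5 × 12.011 = 60.055
  F: 1 × 18.998 = 18.998
  H: 9 × 1.008 = 9.072
  O: 1 × 15.999 = 15.999
Sum: 5×12.011 + 1×18.998 + 9×1.008 + 1×15.999 = 104.124 → 104.12 g/mol.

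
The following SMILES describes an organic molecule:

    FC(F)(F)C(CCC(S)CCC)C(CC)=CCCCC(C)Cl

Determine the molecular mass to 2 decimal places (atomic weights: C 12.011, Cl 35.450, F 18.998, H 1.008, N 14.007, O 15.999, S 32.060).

358.93 g/mol

First, the molecular formula is C17H30ClF3S (counting implicit H from valence).
  C: 17 × 12.011 = 204.187
  Cl: 1 × 35.450 = 35.450
  F: 3 × 18.998 = 56.994
  H: 30 × 1.008 = 30.240
  S: 1 × 32.060 = 32.060
Sum: 17×12.011 + 1×35.450 + 3×18.998 + 30×1.008 + 1×32.060 = 358.931 → 358.93 g/mol.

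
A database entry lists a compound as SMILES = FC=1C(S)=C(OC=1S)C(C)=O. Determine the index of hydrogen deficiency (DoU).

4

Degree of unsaturation = (number of rings) + (number of π bonds).
Ring closures in the SMILES: 1.
π bonds: 3 double bonds (each 1 DoU) → 3 DoU from unsaturation.
Total DoU = 1 + 3 = 4.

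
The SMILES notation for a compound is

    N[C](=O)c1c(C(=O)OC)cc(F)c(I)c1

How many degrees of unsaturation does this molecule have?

Molecular formula: C9H7FINO3.
DoU = (2C + 2 + N − H − X) / 2, where X is the halogen count and O/S are ignored.
    = (2·9 + 2 + 1 − 7 − 2) / 2 = 12 / 2 = 6.

6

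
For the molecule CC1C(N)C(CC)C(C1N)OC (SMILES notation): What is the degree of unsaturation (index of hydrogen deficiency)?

Degree of unsaturation = (number of rings) + (number of π bonds).
Ring closures in the SMILES: 1.
π bonds: none → 0 DoU from unsaturation.
Total DoU = 1 + 0 = 1.

1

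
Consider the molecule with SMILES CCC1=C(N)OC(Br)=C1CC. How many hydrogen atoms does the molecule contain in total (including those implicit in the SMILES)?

12

Walk through each heavy atom and fill implicit hydrogens from standard valence (C 4, N 3, O 2, S 2, halogen 1):
  atom 1: C, bond orders sum to 1 (valence 4) → 3 H
  atom 2: C, bond orders sum to 2 (valence 4) → 2 H
  atom 3: C, bond orders sum to 4 (valence 4) → 0 H
  atom 4: C, bond orders sum to 4 (valence 4) → 0 H
  atom 5: N, bond orders sum to 1 (valence 3) → 2 H
  atom 6: O, bond orders sum to 2 (valence 2) → 0 H
  atom 7: C, bond orders sum to 4 (valence 4) → 0 H
  atom 8: Br (halogen, monovalent) → 0 H
  atom 9: C, bond orders sum to 4 (valence 4) → 0 H
  atom 10: C, bond orders sum to 2 (valence 4) → 2 H
  atom 11: C, bond orders sum to 1 (valence 4) → 3 H
Total hydrogens: 12.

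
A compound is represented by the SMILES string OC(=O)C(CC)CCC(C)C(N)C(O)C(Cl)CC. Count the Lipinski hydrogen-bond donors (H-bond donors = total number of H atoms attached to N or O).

4

Donors: find every N or O and count the H atoms it carries.
  atom 1 (O): bond orders sum to 1 → 1 H
  atom 3 (O): bond orders sum to 2 → 0 H
  atom 12 (N): bond orders sum to 1 → 2 H
  atom 14 (O): bond orders sum to 1 → 1 H
Lipinski HBD = 4.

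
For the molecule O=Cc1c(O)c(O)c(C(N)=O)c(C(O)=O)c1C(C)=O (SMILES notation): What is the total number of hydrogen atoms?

Walk through each heavy atom and fill implicit hydrogens from standard valence (C 4, N 3, O 2, S 2, halogen 1); for lowercase aromatic atoms, an aromatic c carries 1 H when it has two neighbours and 0 H with three, and aromatic n carries 0 H:
  atom 1: O, bond orders sum to 2 (valence 2) → 0 H
  atom 2: C, bond orders sum to 3 (valence 4) → 1 H
  atom 3: aromatic c, 3 neighbours → 0 H
  atom 4: aromatic c, 3 neighbours → 0 H
  atom 5: O, bond orders sum to 1 (valence 2) → 1 H
  atom 6: aromatic c, 3 neighbours → 0 H
  atom 7: O, bond orders sum to 1 (valence 2) → 1 H
  atom 8: aromatic c, 3 neighbours → 0 H
  atom 9: C, bond orders sum to 4 (valence 4) → 0 H
  atom 10: N, bond orders sum to 1 (valence 3) → 2 H
  atom 11: O, bond orders sum to 2 (valence 2) → 0 H
  atom 12: aromatic c, 3 neighbours → 0 H
  atom 13: C, bond orders sum to 4 (valence 4) → 0 H
  atom 14: O, bond orders sum to 1 (valence 2) → 1 H
  atom 15: O, bond orders sum to 2 (valence 2) → 0 H
  atom 16: aromatic c, 3 neighbours → 0 H
  atom 17: C, bond orders sum to 4 (valence 4) → 0 H
  atom 18: C, bond orders sum to 1 (valence 4) → 3 H
  atom 19: O, bond orders sum to 2 (valence 2) → 0 H
Total hydrogens: 9.

9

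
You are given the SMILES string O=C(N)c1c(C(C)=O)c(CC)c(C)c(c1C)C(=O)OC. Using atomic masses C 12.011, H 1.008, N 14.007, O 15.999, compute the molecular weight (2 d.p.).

First, the molecular formula is C15H19NO4 (counting implicit H from valence).
  C: 15 × 12.011 = 180.165
  H: 19 × 1.008 = 19.152
  N: 1 × 14.007 = 14.007
  O: 4 × 15.999 = 63.996
Sum: 15×12.011 + 19×1.008 + 1×14.007 + 4×15.999 = 277.320 → 277.32 g/mol.

277.32 g/mol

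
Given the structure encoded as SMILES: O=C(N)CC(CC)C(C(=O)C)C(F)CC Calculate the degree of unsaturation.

2

Degree of unsaturation = (number of rings) + (number of π bonds).
Ring closures in the SMILES: 0.
π bonds: 2 double bonds (each 1 DoU) → 2 DoU from unsaturation.
Total DoU = 0 + 2 = 2.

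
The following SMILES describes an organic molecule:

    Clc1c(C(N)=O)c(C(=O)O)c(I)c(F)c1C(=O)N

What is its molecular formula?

Walk through each heavy atom and fill implicit hydrogens from standard valence (C 4, N 3, O 2, S 2, halogen 1); for lowercase aromatic atoms, an aromatic c carries 1 H when it has two neighbours and 0 H with three, and aromatic n carries 0 H:
  atom 1: Cl (halogen, monovalent) → 0 H
  atom 2: aromatic c, 3 neighbours → 0 H
  atom 3: aromatic c, 3 neighbours → 0 H
  atom 4: C, bond orders sum to 4 (valence 4) → 0 H
  atom 5: N, bond orders sum to 1 (valence 3) → 2 H
  atom 6: O, bond orders sum to 2 (valence 2) → 0 H
  atom 7: aromatic c, 3 neighbours → 0 H
  atom 8: C, bond orders sum to 4 (valence 4) → 0 H
  atom 9: O, bond orders sum to 2 (valence 2) → 0 H
  atom 10: O, bond orders sum to 1 (valence 2) → 1 H
  atom 11: aromatic c, 3 neighbours → 0 H
  atom 12: I (halogen, monovalent) → 0 H
  atom 13: aromatic c, 3 neighbours → 0 H
  atom 14: F (halogen, monovalent) → 0 H
  atom 15: aromatic c, 3 neighbours → 0 H
  atom 16: C, bond orders sum to 4 (valence 4) → 0 H
  atom 17: O, bond orders sum to 2 (valence 2) → 0 H
  atom 18: N, bond orders sum to 1 (valence 3) → 2 H
Totals → C:9, H:5, Cl:1, F:1, I:1, N:2, O:4.
In Hill order: C9H5ClFIN2O4.

C9H5ClFIN2O4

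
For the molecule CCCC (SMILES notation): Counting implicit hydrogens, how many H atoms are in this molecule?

10

Walk through each heavy atom and fill implicit hydrogens from standard valence (C 4, N 3, O 2, S 2, halogen 1):
  atom 1: C, bond orders sum to 1 (valence 4) → 3 H
  atom 2: C, bond orders sum to 2 (valence 4) → 2 H
  atom 3: C, bond orders sum to 2 (valence 4) → 2 H
  atom 4: C, bond orders sum to 1 (valence 4) → 3 H
Total hydrogens: 10.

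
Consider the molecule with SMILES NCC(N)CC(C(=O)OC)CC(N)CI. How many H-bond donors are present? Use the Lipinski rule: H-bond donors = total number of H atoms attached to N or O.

Donors: find every N or O and count the H atoms it carries.
  atom 1 (N): bond orders sum to 1 → 2 H
  atom 4 (N): bond orders sum to 1 → 2 H
  atom 8 (O): bond orders sum to 2 → 0 H
  atom 9 (O): bond orders sum to 2 → 0 H
  atom 13 (N): bond orders sum to 1 → 2 H
Lipinski HBD = 6.

6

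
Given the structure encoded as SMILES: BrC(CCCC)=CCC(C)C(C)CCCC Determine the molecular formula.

C15H29Br

Walk through each heavy atom and fill implicit hydrogens from standard valence (C 4, N 3, O 2, S 2, halogen 1):
  atom 1: Br (halogen, monovalent) → 0 H
  atom 2: C, bond orders sum to 4 (valence 4) → 0 H
  atom 3: C, bond orders sum to 2 (valence 4) → 2 H
  atom 4: C, bond orders sum to 2 (valence 4) → 2 H
  atom 5: C, bond orders sum to 2 (valence 4) → 2 H
  atom 6: C, bond orders sum to 1 (valence 4) → 3 H
  atom 7: C, bond orders sum to 3 (valence 4) → 1 H
  atom 8: C, bond orders sum to 2 (valence 4) → 2 H
  atom 9: C, bond orders sum to 3 (valence 4) → 1 H
  atom 10: C, bond orders sum to 1 (valence 4) → 3 H
  atom 11: C, bond orders sum to 3 (valence 4) → 1 H
  atom 12: C, bond orders sum to 1 (valence 4) → 3 H
  atom 13: C, bond orders sum to 2 (valence 4) → 2 H
  atom 14: C, bond orders sum to 2 (valence 4) → 2 H
  atom 15: C, bond orders sum to 2 (valence 4) → 2 H
  atom 16: C, bond orders sum to 1 (valence 4) → 3 H
Totals → C:15, H:29, Br:1.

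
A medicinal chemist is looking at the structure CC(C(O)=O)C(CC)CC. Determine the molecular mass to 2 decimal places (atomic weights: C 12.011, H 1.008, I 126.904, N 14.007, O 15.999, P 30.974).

First, the molecular formula is C8H16O2 (counting implicit H from valence).
  C: 8 × 12.011 = 96.088
  H: 16 × 1.008 = 16.128
  O: 2 × 15.999 = 31.998
Sum: 8×12.011 + 16×1.008 + 2×15.999 = 144.214 → 144.21 g/mol.

144.21 g/mol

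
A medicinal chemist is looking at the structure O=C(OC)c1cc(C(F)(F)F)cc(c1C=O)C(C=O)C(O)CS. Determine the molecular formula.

C14H13F3O5S

Walk through each heavy atom and fill implicit hydrogens from standard valence (C 4, N 3, O 2, S 2, halogen 1); for lowercase aromatic atoms, an aromatic c carries 1 H when it has two neighbours and 0 H with three, and aromatic n carries 0 H:
  atom 1: O, bond orders sum to 2 (valence 2) → 0 H
  atom 2: C, bond orders sum to 4 (valence 4) → 0 H
  atom 3: O, bond orders sum to 2 (valence 2) → 0 H
  atom 4: C, bond orders sum to 1 (valence 4) → 3 H
  atom 5: aromatic c, 3 neighbours → 0 H
  atom 6: aromatic c, 2 neighbours → 1 H
  atom 7: aromatic c, 3 neighbours → 0 H
  atom 8: C, bond orders sum to 4 (valence 4) → 0 H
  atom 9: F (halogen, monovalent) → 0 H
  atom 10: F (halogen, monovalent) → 0 H
  atom 11: F (halogen, monovalent) → 0 H
  atom 12: aromatic c, 2 neighbours → 1 H
  atom 13: aromatic c, 3 neighbours → 0 H
  atom 14: aromatic c, 3 neighbours → 0 H
  atom 15: C, bond orders sum to 3 (valence 4) → 1 H
  atom 16: O, bond orders sum to 2 (valence 2) → 0 H
  atom 17: C, bond orders sum to 3 (valence 4) → 1 H
  atom 18: C, bond orders sum to 3 (valence 4) → 1 H
  atom 19: O, bond orders sum to 2 (valence 2) → 0 H
  atom 20: C, bond orders sum to 3 (valence 4) → 1 H
  atom 21: O, bond orders sum to 1 (valence 2) → 1 H
  atom 22: C, bond orders sum to 2 (valence 4) → 2 H
  atom 23: S, bond orders sum to 1 (valence 2) → 1 H
Totals → C:14, H:13, F:3, O:5, S:1.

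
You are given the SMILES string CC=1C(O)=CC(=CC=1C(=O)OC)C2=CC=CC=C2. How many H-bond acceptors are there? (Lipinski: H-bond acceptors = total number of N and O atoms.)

3

N atoms: 0; O atoms: 3.
Lipinski HBA = 0 + 3 = 3.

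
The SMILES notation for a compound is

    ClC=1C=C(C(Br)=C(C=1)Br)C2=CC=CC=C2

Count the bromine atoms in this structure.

Scan the SMILES for Br atoms (remember two-letter symbols like Cl and Br are single atoms).
Bromine count: 2.

2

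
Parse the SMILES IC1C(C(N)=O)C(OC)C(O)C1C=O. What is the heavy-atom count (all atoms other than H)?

Every atom symbol written in the SMILES (organic subset) is one heavy atom; implicit H are not written.
Heavy atoms by element → C:8, I:1, N:1, O:4.
Total: 14.

14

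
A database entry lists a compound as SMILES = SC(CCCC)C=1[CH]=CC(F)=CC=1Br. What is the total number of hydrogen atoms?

Walk through each heavy atom and fill implicit hydrogens from standard valence (C 4, N 3, O 2, S 2, halogen 1):
  atom 1: S, bond orders sum to 1 (valence 2) → 1 H
  atom 2: C, bond orders sum to 3 (valence 4) → 1 H
  atom 3: C, bond orders sum to 2 (valence 4) → 2 H
  atom 4: C, bond orders sum to 2 (valence 4) → 2 H
  atom 5: C, bond orders sum to 2 (valence 4) → 2 H
  atom 6: C, bond orders sum to 1 (valence 4) → 3 H
  atom 7: C, bond orders sum to 4 (valence 4) → 0 H
  atom 8: C with explicit H count 1
  atom 9: C, bond orders sum to 3 (valence 4) → 1 H
  atom 10: C, bond orders sum to 4 (valence 4) → 0 H
  atom 11: F (halogen, monovalent) → 0 H
  atom 12: C, bond orders sum to 3 (valence 4) → 1 H
  atom 13: C, bond orders sum to 4 (valence 4) → 0 H
  atom 14: Br (halogen, monovalent) → 0 H
Total hydrogens: 14.

14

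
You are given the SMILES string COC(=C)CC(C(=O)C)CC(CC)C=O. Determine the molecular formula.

Walk through each heavy atom and fill implicit hydrogens from standard valence (C 4, N 3, O 2, S 2, halogen 1):
  atom 1: C, bond orders sum to 1 (valence 4) → 3 H
  atom 2: O, bond orders sum to 2 (valence 2) → 0 H
  atom 3: C, bond orders sum to 4 (valence 4) → 0 H
  atom 4: C, bond orders sum to 2 (valence 4) → 2 H
  atom 5: C, bond orders sum to 2 (valence 4) → 2 H
  atom 6: C, bond orders sum to 3 (valence 4) → 1 H
  atom 7: C, bond orders sum to 4 (valence 4) → 0 H
  atom 8: O, bond orders sum to 2 (valence 2) → 0 H
  atom 9: C, bond orders sum to 1 (valence 4) → 3 H
  atom 10: C, bond orders sum to 2 (valence 4) → 2 H
  atom 11: C, bond orders sum to 3 (valence 4) → 1 H
  atom 12: C, bond orders sum to 2 (valence 4) → 2 H
  atom 13: C, bond orders sum to 1 (valence 4) → 3 H
  atom 14: C, bond orders sum to 3 (valence 4) → 1 H
  atom 15: O, bond orders sum to 2 (valence 2) → 0 H
Totals → C:12, H:20, O:3.

C12H20O3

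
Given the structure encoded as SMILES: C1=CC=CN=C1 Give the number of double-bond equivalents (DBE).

4

Molecular formula: C5H5N.
DoU = (2C + 2 + N − H − X) / 2, where X is the halogen count and O/S are ignored.
    = (2·5 + 2 + 1 − 5 − 0) / 2 = 8 / 2 = 4.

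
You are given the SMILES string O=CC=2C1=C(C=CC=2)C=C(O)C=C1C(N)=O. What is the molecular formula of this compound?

C12H9NO3

Walk through each heavy atom and fill implicit hydrogens from standard valence (C 4, N 3, O 2, S 2, halogen 1):
  atom 1: O, bond orders sum to 2 (valence 2) → 0 H
  atom 2: C, bond orders sum to 3 (valence 4) → 1 H
  atom 3: C, bond orders sum to 4 (valence 4) → 0 H
  atom 4: C, bond orders sum to 4 (valence 4) → 0 H
  atom 5: C, bond orders sum to 4 (valence 4) → 0 H
  atom 6: C, bond orders sum to 3 (valence 4) → 1 H
  atom 7: C, bond orders sum to 3 (valence 4) → 1 H
  atom 8: C, bond orders sum to 3 (valence 4) → 1 H
  atom 9: C, bond orders sum to 3 (valence 4) → 1 H
  atom 10: C, bond orders sum to 4 (valence 4) → 0 H
  atom 11: O, bond orders sum to 1 (valence 2) → 1 H
  atom 12: C, bond orders sum to 3 (valence 4) → 1 H
  atom 13: C, bond orders sum to 4 (valence 4) → 0 H
  atom 14: C, bond orders sum to 4 (valence 4) → 0 H
  atom 15: N, bond orders sum to 1 (valence 3) → 2 H
  atom 16: O, bond orders sum to 2 (valence 2) → 0 H
Totals → C:12, H:9, N:1, O:3.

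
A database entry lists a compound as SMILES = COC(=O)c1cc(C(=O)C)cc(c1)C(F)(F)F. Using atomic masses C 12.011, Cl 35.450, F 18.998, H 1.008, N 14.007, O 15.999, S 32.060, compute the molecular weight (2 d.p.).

246.18 g/mol

First, the molecular formula is C11H9F3O3 (counting implicit H from valence).
  C: 11 × 12.011 = 132.121
  F: 3 × 18.998 = 56.994
  H: 9 × 1.008 = 9.072
  O: 3 × 15.999 = 47.997
Sum: 11×12.011 + 3×18.998 + 9×1.008 + 3×15.999 = 246.184 → 246.18 g/mol.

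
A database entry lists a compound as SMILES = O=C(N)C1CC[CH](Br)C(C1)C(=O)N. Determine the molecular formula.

C8H13BrN2O2

Walk through each heavy atom and fill implicit hydrogens from standard valence (C 4, N 3, O 2, S 2, halogen 1):
  atom 1: O, bond orders sum to 2 (valence 2) → 0 H
  atom 2: C, bond orders sum to 4 (valence 4) → 0 H
  atom 3: N, bond orders sum to 1 (valence 3) → 2 H
  atom 4: C, bond orders sum to 3 (valence 4) → 1 H
  atom 5: C, bond orders sum to 2 (valence 4) → 2 H
  atom 6: C, bond orders sum to 2 (valence 4) → 2 H
  atom 7: C with explicit H count 1
  atom 8: Br (halogen, monovalent) → 0 H
  atom 9: C, bond orders sum to 3 (valence 4) → 1 H
  atom 10: C, bond orders sum to 2 (valence 4) → 2 H
  atom 11: C, bond orders sum to 4 (valence 4) → 0 H
  atom 12: O, bond orders sum to 2 (valence 2) → 0 H
  atom 13: N, bond orders sum to 1 (valence 3) → 2 H
Totals → C:8, H:13, Br:1, N:2, O:2.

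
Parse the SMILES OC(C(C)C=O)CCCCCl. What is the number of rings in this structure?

0

In SMILES, each pair of matching ring-closure digits denotes one ring-closing bond; the number of such bonds equals the number of independent rings.
Ring-closure bonds here: 0.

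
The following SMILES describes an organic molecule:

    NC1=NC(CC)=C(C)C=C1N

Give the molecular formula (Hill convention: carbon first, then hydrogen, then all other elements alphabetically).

Walk through each heavy atom and fill implicit hydrogens from standard valence (C 4, N 3, O 2, S 2, halogen 1):
  atom 1: N, bond orders sum to 1 (valence 3) → 2 H
  atom 2: C, bond orders sum to 4 (valence 4) → 0 H
  atom 3: N, bond orders sum to 3 (valence 3) → 0 H
  atom 4: C, bond orders sum to 4 (valence 4) → 0 H
  atom 5: C, bond orders sum to 2 (valence 4) → 2 H
  atom 6: C, bond orders sum to 1 (valence 4) → 3 H
  atom 7: C, bond orders sum to 4 (valence 4) → 0 H
  atom 8: C, bond orders sum to 1 (valence 4) → 3 H
  atom 9: C, bond orders sum to 3 (valence 4) → 1 H
  atom 10: C, bond orders sum to 4 (valence 4) → 0 H
  atom 11: N, bond orders sum to 1 (valence 3) → 2 H
Totals → C:8, H:13, N:3.

C8H13N3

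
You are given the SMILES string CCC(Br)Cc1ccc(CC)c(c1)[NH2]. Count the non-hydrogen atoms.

Every atom symbol written in the SMILES (organic subset) is one heavy atom; implicit H are not written.
Heavy atoms by element → Br:1, C:12, N:1.
Total: 14.

14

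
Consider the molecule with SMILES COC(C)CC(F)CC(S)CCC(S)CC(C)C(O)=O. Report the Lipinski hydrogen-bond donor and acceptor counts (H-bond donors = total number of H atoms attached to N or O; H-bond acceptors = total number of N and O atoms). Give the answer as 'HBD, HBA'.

Donors: find every N or O and count the H atoms it carries.
  atom 2 (O): bond orders sum to 2 → 0 H
  atom 19 (O): bond orders sum to 1 → 1 H
  atom 20 (O): bond orders sum to 2 → 0 H
Lipinski HBD = 1.
Acceptors: N atoms = 0, O atoms = 3 → HBA = 3.

1, 3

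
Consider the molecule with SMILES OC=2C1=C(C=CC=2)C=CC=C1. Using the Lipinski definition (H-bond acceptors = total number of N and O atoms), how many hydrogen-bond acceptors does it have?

1

N atoms: 0; O atoms: 1.
Lipinski HBA = 0 + 1 = 1.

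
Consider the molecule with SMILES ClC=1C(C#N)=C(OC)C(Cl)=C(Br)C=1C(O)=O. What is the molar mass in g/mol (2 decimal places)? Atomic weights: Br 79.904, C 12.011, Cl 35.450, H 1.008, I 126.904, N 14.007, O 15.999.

324.94 g/mol

First, the molecular formula is C9H4BrCl2NO3 (counting implicit H from valence).
  Br: 1 × 79.904 = 79.904
  C: 9 × 12.011 = 108.099
  Cl: 2 × 35.450 = 70.900
  H: 4 × 1.008 = 4.032
  N: 1 × 14.007 = 14.007
  O: 3 × 15.999 = 47.997
Sum: 1×79.904 + 9×12.011 + 2×35.450 + 4×1.008 + 1×14.007 + 3×15.999 = 324.939 → 324.94 g/mol.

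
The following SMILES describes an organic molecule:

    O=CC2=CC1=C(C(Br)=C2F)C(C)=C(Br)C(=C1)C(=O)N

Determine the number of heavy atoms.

19

Every atom symbol written in the SMILES (organic subset) is one heavy atom; implicit H are not written.
Heavy atoms by element → Br:2, C:13, F:1, N:1, O:2.
Total: 19.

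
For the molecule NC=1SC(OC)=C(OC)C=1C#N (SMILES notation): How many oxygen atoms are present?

Scan the SMILES for O atoms (remember two-letter symbols like Cl and Br are single atoms).
Oxygen count: 2.

2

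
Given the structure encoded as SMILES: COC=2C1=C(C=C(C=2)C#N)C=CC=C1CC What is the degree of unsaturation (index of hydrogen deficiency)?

9

Degree of unsaturation = (number of rings) + (number of π bonds).
Ring closures in the SMILES: 2.
π bonds: 5 double bonds (each 1 DoU), 1 triple bond (each 2 DoU) → 7 DoU from unsaturation.
Total DoU = 2 + 7 = 9.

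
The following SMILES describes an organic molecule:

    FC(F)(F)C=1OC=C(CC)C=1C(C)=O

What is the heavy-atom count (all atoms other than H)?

14

Every atom symbol written in the SMILES (organic subset) is one heavy atom; implicit H are not written.
Heavy atoms by element → C:9, F:3, O:2.
Total: 14.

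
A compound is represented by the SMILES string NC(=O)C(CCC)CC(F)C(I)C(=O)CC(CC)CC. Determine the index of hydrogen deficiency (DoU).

2

Degree of unsaturation = (number of rings) + (number of π bonds).
Ring closures in the SMILES: 0.
π bonds: 2 double bonds (each 1 DoU) → 2 DoU from unsaturation.
Total DoU = 0 + 2 = 2.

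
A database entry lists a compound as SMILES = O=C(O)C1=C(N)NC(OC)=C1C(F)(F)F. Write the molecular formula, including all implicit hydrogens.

Walk through each heavy atom and fill implicit hydrogens from standard valence (C 4, N 3, O 2, S 2, halogen 1):
  atom 1: O, bond orders sum to 2 (valence 2) → 0 H
  atom 2: C, bond orders sum to 4 (valence 4) → 0 H
  atom 3: O, bond orders sum to 1 (valence 2) → 1 H
  atom 4: C, bond orders sum to 4 (valence 4) → 0 H
  atom 5: C, bond orders sum to 4 (valence 4) → 0 H
  atom 6: N, bond orders sum to 1 (valence 3) → 2 H
  atom 7: N, bond orders sum to 2 (valence 3) → 1 H
  atom 8: C, bond orders sum to 4 (valence 4) → 0 H
  atom 9: O, bond orders sum to 2 (valence 2) → 0 H
  atom 10: C, bond orders sum to 1 (valence 4) → 3 H
  atom 11: C, bond orders sum to 4 (valence 4) → 0 H
  atom 12: C, bond orders sum to 4 (valence 4) → 0 H
  atom 13: F (halogen, monovalent) → 0 H
  atom 14: F (halogen, monovalent) → 0 H
  atom 15: F (halogen, monovalent) → 0 H
Totals → C:7, H:7, F:3, N:2, O:3.
In Hill order: C7H7F3N2O3.

C7H7F3N2O3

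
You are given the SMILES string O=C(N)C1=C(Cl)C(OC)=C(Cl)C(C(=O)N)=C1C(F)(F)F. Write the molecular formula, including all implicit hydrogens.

Walk through each heavy atom and fill implicit hydrogens from standard valence (C 4, N 3, O 2, S 2, halogen 1):
  atom 1: O, bond orders sum to 2 (valence 2) → 0 H
  atom 2: C, bond orders sum to 4 (valence 4) → 0 H
  atom 3: N, bond orders sum to 1 (valence 3) → 2 H
  atom 4: C, bond orders sum to 4 (valence 4) → 0 H
  atom 5: C, bond orders sum to 4 (valence 4) → 0 H
  atom 6: Cl (halogen, monovalent) → 0 H
  atom 7: C, bond orders sum to 4 (valence 4) → 0 H
  atom 8: O, bond orders sum to 2 (valence 2) → 0 H
  atom 9: C, bond orders sum to 1 (valence 4) → 3 H
  atom 10: C, bond orders sum to 4 (valence 4) → 0 H
  atom 11: Cl (halogen, monovalent) → 0 H
  atom 12: C, bond orders sum to 4 (valence 4) → 0 H
  atom 13: C, bond orders sum to 4 (valence 4) → 0 H
  atom 14: O, bond orders sum to 2 (valence 2) → 0 H
  atom 15: N, bond orders sum to 1 (valence 3) → 2 H
  atom 16: C, bond orders sum to 4 (valence 4) → 0 H
  atom 17: C, bond orders sum to 4 (valence 4) → 0 H
  atom 18: F (halogen, monovalent) → 0 H
  atom 19: F (halogen, monovalent) → 0 H
  atom 20: F (halogen, monovalent) → 0 H
Totals → C:10, H:7, Cl:2, F:3, N:2, O:3.

C10H7Cl2F3N2O3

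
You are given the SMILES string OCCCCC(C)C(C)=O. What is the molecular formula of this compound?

C8H16O2

Walk through each heavy atom and fill implicit hydrogens from standard valence (C 4, N 3, O 2, S 2, halogen 1):
  atom 1: O, bond orders sum to 1 (valence 2) → 1 H
  atom 2: C, bond orders sum to 2 (valence 4) → 2 H
  atom 3: C, bond orders sum to 2 (valence 4) → 2 H
  atom 4: C, bond orders sum to 2 (valence 4) → 2 H
  atom 5: C, bond orders sum to 2 (valence 4) → 2 H
  atom 6: C, bond orders sum to 3 (valence 4) → 1 H
  atom 7: C, bond orders sum to 1 (valence 4) → 3 H
  atom 8: C, bond orders sum to 4 (valence 4) → 0 H
  atom 9: C, bond orders sum to 1 (valence 4) → 3 H
  atom 10: O, bond orders sum to 2 (valence 2) → 0 H
Totals → C:8, H:16, O:2.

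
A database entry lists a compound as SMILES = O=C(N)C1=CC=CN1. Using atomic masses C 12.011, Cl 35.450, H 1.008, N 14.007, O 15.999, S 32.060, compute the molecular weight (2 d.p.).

First, the molecular formula is C5H6N2O (counting implicit H from valence).
  C: 5 × 12.011 = 60.055
  H: 6 × 1.008 = 6.048
  N: 2 × 14.007 = 28.014
  O: 1 × 15.999 = 15.999
Sum: 5×12.011 + 6×1.008 + 2×14.007 + 1×15.999 = 110.116 → 110.12 g/mol.

110.12 g/mol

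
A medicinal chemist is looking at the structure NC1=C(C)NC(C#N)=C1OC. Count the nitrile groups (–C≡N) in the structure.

The nitrile motif appears at heavy-atom position 7 in the SMILES.
Other groups present: 1 ether, 1 primary amine.
Nitrile count: 1.

1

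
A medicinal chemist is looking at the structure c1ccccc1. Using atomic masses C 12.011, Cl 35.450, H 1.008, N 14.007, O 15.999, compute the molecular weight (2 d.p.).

First, the molecular formula is C6H6 (counting implicit H from valence).
  C: 6 × 12.011 = 72.066
  H: 6 × 1.008 = 6.048
Sum: 6×12.011 + 6×1.008 = 78.114 → 78.11 g/mol.

78.11 g/mol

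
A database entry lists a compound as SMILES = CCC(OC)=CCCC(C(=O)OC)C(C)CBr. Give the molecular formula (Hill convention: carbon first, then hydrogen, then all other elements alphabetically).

C13H23BrO3

Walk through each heavy atom and fill implicit hydrogens from standard valence (C 4, N 3, O 2, S 2, halogen 1):
  atom 1: C, bond orders sum to 1 (valence 4) → 3 H
  atom 2: C, bond orders sum to 2 (valence 4) → 2 H
  atom 3: C, bond orders sum to 4 (valence 4) → 0 H
  atom 4: O, bond orders sum to 2 (valence 2) → 0 H
  atom 5: C, bond orders sum to 1 (valence 4) → 3 H
  atom 6: C, bond orders sum to 3 (valence 4) → 1 H
  atom 7: C, bond orders sum to 2 (valence 4) → 2 H
  atom 8: C, bond orders sum to 2 (valence 4) → 2 H
  atom 9: C, bond orders sum to 3 (valence 4) → 1 H
  atom 10: C, bond orders sum to 4 (valence 4) → 0 H
  atom 11: O, bond orders sum to 2 (valence 2) → 0 H
  atom 12: O, bond orders sum to 2 (valence 2) → 0 H
  atom 13: C, bond orders sum to 1 (valence 4) → 3 H
  atom 14: C, bond orders sum to 3 (valence 4) → 1 H
  atom 15: C, bond orders sum to 1 (valence 4) → 3 H
  atom 16: C, bond orders sum to 2 (valence 4) → 2 H
  atom 17: Br (halogen, monovalent) → 0 H
Totals → C:13, H:23, Br:1, O:3.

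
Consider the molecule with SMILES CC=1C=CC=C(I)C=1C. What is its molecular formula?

Walk through each heavy atom and fill implicit hydrogens from standard valence (C 4, N 3, O 2, S 2, halogen 1):
  atom 1: C, bond orders sum to 1 (valence 4) → 3 H
  atom 2: C, bond orders sum to 4 (valence 4) → 0 H
  atom 3: C, bond orders sum to 3 (valence 4) → 1 H
  atom 4: C, bond orders sum to 3 (valence 4) → 1 H
  atom 5: C, bond orders sum to 3 (valence 4) → 1 H
  atom 6: C, bond orders sum to 4 (valence 4) → 0 H
  atom 7: I (halogen, monovalent) → 0 H
  atom 8: C, bond orders sum to 4 (valence 4) → 0 H
  atom 9: C, bond orders sum to 1 (valence 4) → 3 H
Totals → C:8, H:9, I:1.

C8H9I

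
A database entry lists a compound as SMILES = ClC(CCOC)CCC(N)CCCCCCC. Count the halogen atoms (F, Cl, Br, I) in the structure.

Halogen atoms appear at heavy-atom position 1 (1×Cl).
Other groups present: 1 ether, 1 primary amine.
Halogen count: 1.

1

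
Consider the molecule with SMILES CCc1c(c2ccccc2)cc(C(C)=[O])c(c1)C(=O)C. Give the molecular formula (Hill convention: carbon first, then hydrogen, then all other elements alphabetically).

C18H18O2

Walk through each heavy atom and fill implicit hydrogens from standard valence (C 4, N 3, O 2, S 2, halogen 1); for lowercase aromatic atoms, an aromatic c carries 1 H when it has two neighbours and 0 H with three, and aromatic n carries 0 H:
  atom 1: C, bond orders sum to 1 (valence 4) → 3 H
  atom 2: C, bond orders sum to 2 (valence 4) → 2 H
  atom 3: aromatic c, 3 neighbours → 0 H
  atom 4: aromatic c, 3 neighbours → 0 H
  atom 5: aromatic c, 3 neighbours → 0 H
  atom 6: aromatic c, 2 neighbours → 1 H
  atom 7: aromatic c, 2 neighbours → 1 H
  atom 8: aromatic c, 2 neighbours → 1 H
  atom 9: aromatic c, 2 neighbours → 1 H
  atom 10: aromatic c, 2 neighbours → 1 H
  atom 11: aromatic c, 2 neighbours → 1 H
  atom 12: aromatic c, 3 neighbours → 0 H
  atom 13: C, bond orders sum to 4 (valence 4) → 0 H
  atom 14: C, bond orders sum to 1 (valence 4) → 3 H
  atom 15: O with explicit H count 0
  atom 16: aromatic c, 3 neighbours → 0 H
  atom 17: aromatic c, 2 neighbours → 1 H
  atom 18: C, bond orders sum to 4 (valence 4) → 0 H
  atom 19: O, bond orders sum to 2 (valence 2) → 0 H
  atom 20: C, bond orders sum to 1 (valence 4) → 3 H
Totals → C:18, H:18, O:2.
In Hill order: C18H18O2.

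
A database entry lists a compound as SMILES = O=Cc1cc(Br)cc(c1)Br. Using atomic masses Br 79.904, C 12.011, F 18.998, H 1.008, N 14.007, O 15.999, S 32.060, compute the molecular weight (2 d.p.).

First, the molecular formula is C7H4Br2O (counting implicit H from valence).
  Br: 2 × 79.904 = 159.808
  C: 7 × 12.011 = 84.077
  H: 4 × 1.008 = 4.032
  O: 1 × 15.999 = 15.999
Sum: 2×79.904 + 7×12.011 + 4×1.008 + 1×15.999 = 263.916 → 263.92 g/mol.

263.92 g/mol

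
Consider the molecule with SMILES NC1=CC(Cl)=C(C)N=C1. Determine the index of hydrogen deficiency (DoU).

4

Degree of unsaturation = (number of rings) + (number of π bonds).
Ring closures in the SMILES: 1.
π bonds: 3 double bonds (each 1 DoU) → 3 DoU from unsaturation.
Total DoU = 1 + 3 = 4.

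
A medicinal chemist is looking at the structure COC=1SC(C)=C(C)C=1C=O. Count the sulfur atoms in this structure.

1

Scan the SMILES for S atoms (remember two-letter symbols like Cl and Br are single atoms).
Sulfur count: 1.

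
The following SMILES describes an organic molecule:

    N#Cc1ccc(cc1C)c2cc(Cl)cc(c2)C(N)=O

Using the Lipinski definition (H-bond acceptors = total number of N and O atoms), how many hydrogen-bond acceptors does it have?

3

N atoms: 2; O atoms: 1.
Lipinski HBA = 2 + 1 = 3.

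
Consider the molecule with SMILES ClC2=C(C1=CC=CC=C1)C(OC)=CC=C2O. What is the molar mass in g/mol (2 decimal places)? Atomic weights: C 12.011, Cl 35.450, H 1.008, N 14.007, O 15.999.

234.68 g/mol

First, the molecular formula is C13H11ClO2 (counting implicit H from valence).
  C: 13 × 12.011 = 156.143
  Cl: 1 × 35.450 = 35.450
  H: 11 × 1.008 = 11.088
  O: 2 × 15.999 = 31.998
Sum: 13×12.011 + 1×35.450 + 11×1.008 + 2×15.999 = 234.679 → 234.68 g/mol.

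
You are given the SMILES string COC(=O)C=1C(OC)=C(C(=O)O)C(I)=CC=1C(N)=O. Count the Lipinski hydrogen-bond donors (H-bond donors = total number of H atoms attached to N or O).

Donors: find every N or O and count the H atoms it carries.
  atom 2 (O): bond orders sum to 2 → 0 H
  atom 4 (O): bond orders sum to 2 → 0 H
  atom 7 (O): bond orders sum to 2 → 0 H
  atom 11 (O): bond orders sum to 2 → 0 H
  atom 12 (O): bond orders sum to 1 → 1 H
  atom 18 (N): bond orders sum to 1 → 2 H
  atom 19 (O): bond orders sum to 2 → 0 H
Lipinski HBD = 3.

3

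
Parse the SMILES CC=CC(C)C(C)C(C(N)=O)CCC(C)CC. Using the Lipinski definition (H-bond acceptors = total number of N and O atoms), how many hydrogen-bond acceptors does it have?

2

N atoms: 1; O atoms: 1.
Lipinski HBA = 1 + 1 = 2.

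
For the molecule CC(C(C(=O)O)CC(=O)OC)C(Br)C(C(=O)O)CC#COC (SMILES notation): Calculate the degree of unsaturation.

5

Degree of unsaturation = (number of rings) + (number of π bonds).
Ring closures in the SMILES: 0.
π bonds: 3 double bonds (each 1 DoU), 1 triple bond (each 2 DoU) → 5 DoU from unsaturation.
Total DoU = 0 + 5 = 5.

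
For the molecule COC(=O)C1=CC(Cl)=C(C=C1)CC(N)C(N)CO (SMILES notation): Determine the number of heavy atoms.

18

Every atom symbol written in the SMILES (organic subset) is one heavy atom; implicit H are not written.
Heavy atoms by element → C:12, Cl:1, N:2, O:3.
Total: 18.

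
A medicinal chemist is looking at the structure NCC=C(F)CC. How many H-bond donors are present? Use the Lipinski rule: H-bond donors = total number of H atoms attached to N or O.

2

Donors: find every N or O and count the H atoms it carries.
  atom 1 (N): bond orders sum to 1 → 2 H
Lipinski HBD = 2.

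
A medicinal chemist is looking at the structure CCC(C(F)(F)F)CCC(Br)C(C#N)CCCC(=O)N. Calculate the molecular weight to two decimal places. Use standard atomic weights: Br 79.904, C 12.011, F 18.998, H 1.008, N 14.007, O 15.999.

357.21 g/mol

First, the molecular formula is C13H20BrF3N2O (counting implicit H from valence).
  Br: 1 × 79.904 = 79.904
  C: 13 × 12.011 = 156.143
  F: 3 × 18.998 = 56.994
  H: 20 × 1.008 = 20.160
  N: 2 × 14.007 = 28.014
  O: 1 × 15.999 = 15.999
Sum: 1×79.904 + 13×12.011 + 3×18.998 + 20×1.008 + 2×14.007 + 1×15.999 = 357.214 → 357.21 g/mol.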